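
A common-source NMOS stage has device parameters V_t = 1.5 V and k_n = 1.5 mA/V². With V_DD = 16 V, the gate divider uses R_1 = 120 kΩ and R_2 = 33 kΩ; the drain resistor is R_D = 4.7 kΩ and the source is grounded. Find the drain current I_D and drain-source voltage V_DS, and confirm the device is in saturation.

V_G = V_DD·R_2/(R_1+R_2) = 16×33/153 = 3.45 V. With the source grounded, V_GS = V_G = 3.45 V.
Assume saturation: I_D = (k_n/2)(V_GS − V_t)² = (1.5/2)×(3.45 − 1.5)² = 0.75×1.95² = 2.85 mA.
V_DS = V_DD − I_D·R_D = 16 − 2.85×4.7 = 2.58 V.
Saturation requires V_DS ≥ V_GS − V_t = 1.95 V; 2.58 ≥ 1.95 ✓.

I_D ≈ 2.9 mA, V_DS ≈ 2.6 V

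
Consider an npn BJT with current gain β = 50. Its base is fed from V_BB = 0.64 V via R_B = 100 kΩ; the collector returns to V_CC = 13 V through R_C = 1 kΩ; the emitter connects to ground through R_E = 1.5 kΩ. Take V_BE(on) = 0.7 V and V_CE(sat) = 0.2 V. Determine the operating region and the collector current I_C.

V_BB = 0.64 V ≤ V_BE(on) = 0.7 V, so the base-emitter junction is not forward biased.
The transistor is in cutoff: I_B = I_C = 0.

cutoff; I_C ≈ 0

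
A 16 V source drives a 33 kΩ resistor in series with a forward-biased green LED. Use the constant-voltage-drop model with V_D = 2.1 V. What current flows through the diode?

I ≈ 0.42 mA

KVL around the loop: 16 = V_D + I·R = 2.1 + I × 33 kΩ.
So I = (16 − 2.1) / 33 kΩ = 13.9 / 33 = 0.421 mA.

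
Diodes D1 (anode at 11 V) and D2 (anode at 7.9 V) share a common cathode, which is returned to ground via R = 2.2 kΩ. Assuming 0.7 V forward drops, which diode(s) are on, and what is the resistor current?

Assume both conduct. Then node N would need to be at both 11−0.7 = 10.3 V and 7.9−0.7 = 7.2 V, which is impossible.
Assume only D1 conducts: V_N = 11 − 0.7 = 10.3 V, so I_R = 10.3/2.2 = 4.68 mA.
Check D2: its anode-to-cathode voltage is 7.9 − 10.3 = -2.4 V < 0.7 V, so it is off. The assumption is consistent.

Only D1 conducts; I_R ≈ 4.7 mA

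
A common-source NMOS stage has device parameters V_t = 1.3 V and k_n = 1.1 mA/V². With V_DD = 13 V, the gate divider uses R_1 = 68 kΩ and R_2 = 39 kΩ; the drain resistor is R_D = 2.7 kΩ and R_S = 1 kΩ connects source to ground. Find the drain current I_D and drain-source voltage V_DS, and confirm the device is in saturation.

I_D ≈ 1.7 mA, V_DS ≈ 6.8 V

V_G = V_DD·R_2/(R_1+R_2) = 13×39/107 = 4.74 V.
Assume saturation: I_D = (k_n/2)(V_GS − V_t)² with V_GS = V_G − I_D·R_S = 4.74 − 1·I_D.
Substituting gives 0.55·I_D² − 4.78·I_D + 6.5 = 0, with roots I_D = 1.69 or 7.01 mA.
The root I_D = 7.01 mA gives V_GS = -2.27 V ≤ V_t, so take I_D = 1.69 mA.
Then V_GS = 3.05 V and V_DS = V_DD − I_D(R_D+R_S) = 13 − 1.69×3.7 = 6.76 V.
Saturation requires V_DS ≥ V_GS − V_t = 1.75 V; 6.76 ≥ 1.75 ✓.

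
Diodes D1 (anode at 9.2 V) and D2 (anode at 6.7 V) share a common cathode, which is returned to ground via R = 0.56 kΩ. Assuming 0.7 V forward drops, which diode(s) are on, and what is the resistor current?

Assume both conduct. Then node N would need to be at both 9.2−0.7 = 8.5 V and 6.7−0.7 = 6 V, which is impossible.
Assume only D1 conducts: V_N = 9.2 − 0.7 = 8.5 V, so I_R = 8.5/0.56 = 15.2 mA.
Check D2: its anode-to-cathode voltage is 6.7 − 8.5 = -1.8 V < 0.7 V, so it is off. The assumption is consistent.

Only D1 conducts; I_R ≈ 15 mA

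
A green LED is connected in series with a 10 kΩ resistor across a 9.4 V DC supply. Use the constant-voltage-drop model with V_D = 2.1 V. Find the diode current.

I ≈ 0.73 mA

KVL around the loop: 9.4 = V_D + I·R = 2.1 + I × 10 kΩ.
So I = (9.4 − 2.1) / 10 kΩ = 7.3 / 10 = 0.73 mA.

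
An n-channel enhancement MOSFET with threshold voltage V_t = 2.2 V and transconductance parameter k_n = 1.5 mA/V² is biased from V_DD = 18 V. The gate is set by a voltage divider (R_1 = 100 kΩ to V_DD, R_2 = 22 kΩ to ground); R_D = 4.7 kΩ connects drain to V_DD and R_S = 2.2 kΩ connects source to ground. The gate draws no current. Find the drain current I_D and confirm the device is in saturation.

I_D ≈ 0.23 mA

V_G = V_DD·R_2/(R_1+R_2) = 18×22/122 = 3.25 V.
Assume saturation: I_D = (k_n/2)(V_GS − V_t)² with V_GS = V_G − I_D·R_S = 3.25 − 2.2·I_D.
Substituting gives 3.63·I_D² − 4.45·I_D + 0.82 = 0, with roots I_D = 0.226 or 1 mA.
The root I_D = 1 mA gives V_GS = 1.05 V ≤ V_t, so take I_D = 0.226 mA.
Then V_GS = 2.75 V and V_DS = V_DD − I_D(R_D+R_S) = 18 − 0.226×6.9 = 16.4 V.
Saturation requires V_DS ≥ V_GS − V_t = 0.549 V; 16.4 ≥ 0.549 ✓.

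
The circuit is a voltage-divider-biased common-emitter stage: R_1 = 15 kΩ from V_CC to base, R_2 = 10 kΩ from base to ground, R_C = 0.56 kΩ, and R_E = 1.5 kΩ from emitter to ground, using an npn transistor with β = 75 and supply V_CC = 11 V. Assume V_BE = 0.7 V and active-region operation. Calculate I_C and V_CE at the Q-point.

I_C ≈ 2.3 mA, V_CE ≈ 6.2 V

Thevenize the base divider: V_Th = V_CC·R_2/(R_1+R_2) = 11×10/25 = 4.4 V, R_Th = R_1‖R_2 = 6 kΩ.
Base-emitter loop: V_Th = I_B·R_Th + V_BE + (β+1)I_B·R_E, so I_B = (4.4 − 0.7) / (6 + 76×1.5) = 0.0308 mA.
I_C = β·I_B = 75×0.0308 = 2.31 mA, and I_E = (β+1)I_B = 2.34 mA.
V_CE = V_CC − I_C·R_C − I_E·R_E = 11 − 2.31×0.56 − 2.34×1.5 = 6.19 V.
V_CE = 6.19 V > 0.2 V confirms active-region operation.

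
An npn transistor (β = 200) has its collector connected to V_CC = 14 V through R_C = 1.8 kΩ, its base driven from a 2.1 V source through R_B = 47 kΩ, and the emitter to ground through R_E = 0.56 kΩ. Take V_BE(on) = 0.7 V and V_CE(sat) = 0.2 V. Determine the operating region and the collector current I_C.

active; I_C ≈ 1.8 mA

Assume active. Base-emitter loop: I_B = (V_BB − V_BE)/(R_B + (β+1)R_E) = (2.1 − 0.7)/(47 + 201×0.56) = 0.00877 mA.
I_C = β·I_B = 200×0.00877 = 1.75 mA.
V_CE = V_CC − I_C·R_C − I_E·R_E = 14 − 1.75×1.8 − 1.76×0.56 = 9.85 V > V_CE(sat), so the active-region assumption holds.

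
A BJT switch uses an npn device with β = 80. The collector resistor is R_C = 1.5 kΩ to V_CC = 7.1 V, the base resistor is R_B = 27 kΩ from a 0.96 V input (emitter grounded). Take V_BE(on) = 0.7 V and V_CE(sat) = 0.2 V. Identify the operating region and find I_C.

Assume active. Base-emitter loop: I_B = (V_BB − V_BE)/R_B = (0.96 − 0.7)/27 = 0.00963 mA.
I_C = β·I_B = 80×0.00963 = 0.77 mA.
V_CE = V_CC − I_C·R_C = 7.1 − 0.77×1.5 = 5.94 V > V_CE(sat), so the active-region assumption holds.

active; I_C ≈ 0.77 mA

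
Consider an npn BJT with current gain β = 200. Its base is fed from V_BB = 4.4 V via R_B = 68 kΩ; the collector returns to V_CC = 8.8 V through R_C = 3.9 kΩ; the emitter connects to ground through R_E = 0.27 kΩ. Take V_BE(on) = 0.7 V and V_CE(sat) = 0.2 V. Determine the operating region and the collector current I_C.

Assume active: I_B = (4.4 − 0.7)/(68 + 201×0.27) = 0.0303 mA, I_C = β·I_B = 6.05 mA.
Then V_CE = 8.8 − 6.05×3.9 − 6.08×0.27 = -16.4 V < 0.2 V — the active assumption fails.
Re-solve with V_CE = 0.2 V. KCL at the emitter: V_E/R_E = (V_BB−0.7−V_E)/R_B + (V_CC−0.2−V_E)/R_C, giving V_E = 0.568 V.
I_C = (V_CC − 0.2 − V_E)/R_C = (8.6 − 0.568)/3.9 = 2.06 mA.
Check: I_B = (3.7 − 0.568)/68 = 0.0461 mA, and β·I_B = 9.21 mA > I_C, confirming saturation.

saturation; I_C ≈ 2.1 mA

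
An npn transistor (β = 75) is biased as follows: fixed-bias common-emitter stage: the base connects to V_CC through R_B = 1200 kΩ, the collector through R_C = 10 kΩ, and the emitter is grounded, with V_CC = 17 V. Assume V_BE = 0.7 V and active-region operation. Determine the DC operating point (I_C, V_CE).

Base loop: V_CC = I_B·R_B + V_BE, so I_B = (17 − 0.7)/1200 kΩ = 0.0136 mA.
In the active region I_C = β·I_B = 75 × 0.0136 = 1.02 mA.
Collector loop: V_CE = V_CC − I_C·R_C = 17 − 1.02×10 = 6.81 V.
Since V_CE = 6.81 V > V_CE(sat) ≈ 0.2 V, the transistor is in the active region as assumed.

I_C ≈ 1 mA, V_CE ≈ 6.8 V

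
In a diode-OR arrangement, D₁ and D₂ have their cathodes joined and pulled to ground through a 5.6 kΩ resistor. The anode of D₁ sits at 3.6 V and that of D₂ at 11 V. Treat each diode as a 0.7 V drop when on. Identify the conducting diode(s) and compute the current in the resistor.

Assume both conduct. Then node N would need to be at both 3.6−0.7 = 2.9 V and 11−0.7 = 10.3 V, which is impossible.
Assume only D₂ conducts: V_N = 11 − 0.7 = 10.3 V, so I_R = 10.3/5.6 = 1.84 mA.
Check D₁: its anode-to-cathode voltage is 3.6 − 10.3 = -6.7 V < 0.7 V, so it is off. The assumption is consistent.

Only D₂ conducts; I_R ≈ 1.8 mA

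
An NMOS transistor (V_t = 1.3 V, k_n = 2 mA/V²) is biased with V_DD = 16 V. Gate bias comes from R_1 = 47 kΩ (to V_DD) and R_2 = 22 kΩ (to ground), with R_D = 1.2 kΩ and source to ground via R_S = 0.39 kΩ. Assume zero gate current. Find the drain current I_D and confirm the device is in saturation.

I_D ≈ 4.4 mA

V_G = V_DD·R_2/(R_1+R_2) = 16×22/69 = 5.1 V.
Assume saturation: I_D = (k_n/2)(V_GS − V_t)² with V_GS = V_G − I_D·R_S = 5.1 − 0.39·I_D.
Substituting gives 0.152·I_D² − 3.97·I_D + 14.5 = 0, with roots I_D = 4.38 or 21.7 mA.
The root I_D = 21.7 mA gives V_GS = -3.36 V ≤ V_t, so take I_D = 4.38 mA.
Then V_GS = 3.39 V and V_DS = V_DD − I_D(R_D+R_S) = 16 − 4.38×1.59 = 9.03 V.
Saturation requires V_DS ≥ V_GS − V_t = 2.09 V; 9.03 ≥ 2.09 ✓.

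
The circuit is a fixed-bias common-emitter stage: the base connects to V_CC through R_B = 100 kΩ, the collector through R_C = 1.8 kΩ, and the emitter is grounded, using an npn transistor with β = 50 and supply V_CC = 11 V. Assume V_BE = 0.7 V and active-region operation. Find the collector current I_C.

I_C ≈ 5.2 mA

Base loop: V_CC = I_B·R_B + V_BE, so I_B = (11 − 0.7)/100 kΩ = 0.103 mA.
In the active region I_C = β·I_B = 50 × 0.103 = 5.15 mA.
Collector loop: V_CE = V_CC − I_C·R_C = 11 − 5.15×1.8 = 1.73 V.
Since V_CE = 1.73 V > V_CE(sat) ≈ 0.2 V, the transistor is in the active region as assumed.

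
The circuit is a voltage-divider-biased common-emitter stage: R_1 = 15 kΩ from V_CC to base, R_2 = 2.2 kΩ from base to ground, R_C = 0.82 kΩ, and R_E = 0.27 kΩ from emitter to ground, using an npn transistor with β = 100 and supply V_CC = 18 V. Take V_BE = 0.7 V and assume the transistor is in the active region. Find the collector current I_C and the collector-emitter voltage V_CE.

I_C ≈ 5.5 mA, V_CE ≈ 12 V

Thevenize the base divider: V_Th = V_CC·R_2/(R_1+R_2) = 18×2.2/17.2 = 2.3 V, R_Th = R_1‖R_2 = 1.92 kΩ.
Base-emitter loop: V_Th = I_B·R_Th + V_BE + (β+1)I_B·R_E, so I_B = (2.3 − 0.7) / (1.92 + 101×0.27) = 0.0549 mA.
I_C = β·I_B = 100×0.0549 = 5.49 mA, and I_E = (β+1)I_B = 5.54 mA.
V_CE = V_CC − I_C·R_C − I_E·R_E = 18 − 5.49×0.82 − 5.54×0.27 = 12 V.
V_CE = 12 V > 0.2 V confirms active-region operation.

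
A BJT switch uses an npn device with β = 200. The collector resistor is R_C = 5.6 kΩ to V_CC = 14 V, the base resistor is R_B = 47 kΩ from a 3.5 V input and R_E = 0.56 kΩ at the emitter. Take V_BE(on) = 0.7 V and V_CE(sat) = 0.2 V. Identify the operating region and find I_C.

saturation; I_C ≈ 2.2 mA

Assume active: I_B = (3.5 − 0.7)/(47 + 201×0.56) = 0.0175 mA, I_C = β·I_B = 3.51 mA.
Then V_CE = 14 − 3.51×5.6 − 3.53×0.56 = -7.63 V < 0.2 V — the active assumption fails.
Re-solve with V_CE = 0.2 V. KCL at the emitter: V_E/R_E = (V_BB−0.7−V_E)/R_B + (V_CC−0.2−V_E)/R_C, giving V_E = 1.27 V.
I_C = (V_CC − 0.2 − V_E)/R_C = (13.8 − 1.27)/5.6 = 2.24 mA.
Check: I_B = (2.8 − 1.27)/47 = 0.0325 mA, and β·I_B = 6.51 mA > I_C, confirming saturation.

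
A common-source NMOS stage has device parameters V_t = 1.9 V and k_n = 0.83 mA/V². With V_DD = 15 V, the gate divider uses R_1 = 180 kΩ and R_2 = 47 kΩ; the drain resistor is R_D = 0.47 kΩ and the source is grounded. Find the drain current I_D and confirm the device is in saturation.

V_G = V_DD·R_2/(R_1+R_2) = 15×47/227 = 3.11 V. With the source grounded, V_GS = V_G = 3.11 V.
Assume saturation: I_D = (k_n/2)(V_GS − V_t)² = (0.83/2)×(3.11 − 1.9)² = 0.415×1.21² = 0.603 mA.
V_DS = V_DD − I_D·R_D = 15 − 0.603×0.47 = 14.7 V.
Saturation requires V_DS ≥ V_GS − V_t = 1.21 V; 14.7 ≥ 1.21 ✓.

I_D ≈ 0.6 mA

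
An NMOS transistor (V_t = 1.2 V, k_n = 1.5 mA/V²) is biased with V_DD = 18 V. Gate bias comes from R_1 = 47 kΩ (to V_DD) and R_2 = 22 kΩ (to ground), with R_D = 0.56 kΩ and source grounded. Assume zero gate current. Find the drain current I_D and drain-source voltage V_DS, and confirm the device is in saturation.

V_G = V_DD·R_2/(R_1+R_2) = 18×22/69 = 5.74 V. With the source grounded, V_GS = V_G = 5.74 V.
Assume saturation: I_D = (k_n/2)(V_GS − V_t)² = (1.5/2)×(5.74 − 1.2)² = 0.75×4.54² = 15.5 mA.
V_DS = V_DD − I_D·R_D = 18 − 15.5×0.56 = 9.35 V.
Saturation requires V_DS ≥ V_GS − V_t = 4.54 V; 9.35 ≥ 4.54 ✓.

I_D ≈ 15 mA, V_DS ≈ 9.3 V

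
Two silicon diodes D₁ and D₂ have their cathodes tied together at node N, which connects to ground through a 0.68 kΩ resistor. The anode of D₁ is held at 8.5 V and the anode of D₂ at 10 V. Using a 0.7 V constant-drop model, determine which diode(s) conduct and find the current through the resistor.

Assume both conduct. Then node N would need to be at both 8.5−0.7 = 7.8 V and 10−0.7 = 9.3 V, which is impossible.
Assume only D₂ conducts: V_N = 10 − 0.7 = 9.3 V, so I_R = 9.3/0.68 = 13.7 mA.
Check D₁: its anode-to-cathode voltage is 8.5 − 9.3 = -0.8 V < 0.7 V, so it is off. The assumption is consistent.

Only D₂ conducts; I_R ≈ 14 mA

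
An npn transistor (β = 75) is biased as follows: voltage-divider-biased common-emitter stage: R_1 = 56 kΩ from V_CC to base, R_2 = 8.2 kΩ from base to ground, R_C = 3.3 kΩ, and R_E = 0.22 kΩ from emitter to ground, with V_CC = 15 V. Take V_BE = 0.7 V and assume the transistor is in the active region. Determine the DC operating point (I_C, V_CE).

I_C ≈ 3.8 mA, V_CE ≈ 1.5 V

Thevenize the base divider: V_Th = V_CC·R_2/(R_1+R_2) = 15×8.2/64.2 = 1.92 V, R_Th = R_1‖R_2 = 7.15 kΩ.
Base-emitter loop: V_Th = I_B·R_Th + V_BE + (β+1)I_B·R_E, so I_B = (1.92 − 0.7) / (7.15 + 76×0.22) = 0.0509 mA.
I_C = β·I_B = 75×0.0509 = 3.82 mA, and I_E = (β+1)I_B = 3.87 mA.
V_CE = V_CC − I_C·R_C − I_E·R_E = 15 − 3.82×3.3 − 3.87×0.22 = 1.54 V.
V_CE = 1.54 V > 0.2 V confirms active-region operation.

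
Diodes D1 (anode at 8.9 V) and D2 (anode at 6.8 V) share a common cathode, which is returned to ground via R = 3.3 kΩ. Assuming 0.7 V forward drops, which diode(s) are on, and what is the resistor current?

Only D1 conducts; I_R ≈ 2.5 mA

Assume both conduct. Then node N would need to be at both 8.9−0.7 = 8.2 V and 6.8−0.7 = 6.1 V, which is impossible.
Assume only D1 conducts: V_N = 8.9 − 0.7 = 8.2 V, so I_R = 8.2/3.3 = 2.48 mA.
Check D2: its anode-to-cathode voltage is 6.8 − 8.2 = -1.4 V < 0.7 V, so it is off. The assumption is consistent.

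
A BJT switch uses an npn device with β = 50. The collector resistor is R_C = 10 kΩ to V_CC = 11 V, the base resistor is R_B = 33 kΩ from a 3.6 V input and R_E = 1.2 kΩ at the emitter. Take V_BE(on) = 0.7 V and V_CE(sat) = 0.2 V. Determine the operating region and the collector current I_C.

Assume active: I_B = (3.6 − 0.7)/(33 + 51×1.2) = 0.0308 mA, I_C = β·I_B = 1.54 mA.
Then V_CE = 11 − 1.54×10 − 1.57×1.2 = -6.28 V < 0.2 V — the active assumption fails.
Re-solve with V_CE = 0.2 V. KCL at the emitter: V_E/R_E = (V_BB−0.7−V_E)/R_B + (V_CC−0.2−V_E)/R_C, giving V_E = 1.21 V.
I_C = (V_CC − 0.2 − V_E)/R_C = (10.8 − 1.21)/10 = 0.959 mA.
Check: I_B = (2.9 − 1.21)/33 = 0.0512 mA, and β·I_B = 2.56 mA > I_C, confirming saturation.

saturation; I_C ≈ 0.96 mA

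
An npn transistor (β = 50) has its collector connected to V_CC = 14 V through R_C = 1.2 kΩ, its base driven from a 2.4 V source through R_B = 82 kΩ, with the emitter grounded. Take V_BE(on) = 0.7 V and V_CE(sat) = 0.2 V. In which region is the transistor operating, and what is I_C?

Assume active. Base-emitter loop: I_B = (V_BB − V_BE)/R_B = (2.4 − 0.7)/82 = 0.0207 mA.
I_C = β·I_B = 50×0.0207 = 1.04 mA.
V_CE = V_CC − I_C·R_C = 14 − 1.04×1.2 = 12.8 V > V_CE(sat), so the active-region assumption holds.

active; I_C ≈ 1 mA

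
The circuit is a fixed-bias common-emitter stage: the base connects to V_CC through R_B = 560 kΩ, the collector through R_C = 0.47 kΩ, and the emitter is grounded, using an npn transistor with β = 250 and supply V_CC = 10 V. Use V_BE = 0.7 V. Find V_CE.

V_CE ≈ 8 V

Base loop: V_CC = I_B·R_B + V_BE, so I_B = (10 − 0.7)/560 kΩ = 0.0166 mA.
In the active region I_C = β·I_B = 250 × 0.0166 = 4.15 mA.
Collector loop: V_CE = V_CC − I_C·R_C = 10 − 4.15×0.47 = 8.05 V.
Since V_CE = 8.05 V > V_CE(sat) ≈ 0.2 V, the transistor is in the active region as assumed.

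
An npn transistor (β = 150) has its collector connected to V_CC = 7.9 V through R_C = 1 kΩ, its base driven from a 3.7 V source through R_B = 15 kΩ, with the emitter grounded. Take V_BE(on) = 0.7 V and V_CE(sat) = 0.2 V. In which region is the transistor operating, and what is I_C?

Assume active: I_B = (3.7 − 0.7)/15 = 0.2 mA, giving I_C = β·I_B = 30 mA.
But then V_CE = 7.9 − 30×1 = -22.1 V < V_CE(sat) = 0.2 V — impossible in the active region.
So the transistor is saturated. With V_CE = 0.2 V, I_C = (V_CC − 0.2)/R_C = 7.7/1 = 7.7 mA.
Check: β·I_B = 30 mA > I_C = 7.7 mA, confirming saturation.

saturation; I_C ≈ 7.7 mA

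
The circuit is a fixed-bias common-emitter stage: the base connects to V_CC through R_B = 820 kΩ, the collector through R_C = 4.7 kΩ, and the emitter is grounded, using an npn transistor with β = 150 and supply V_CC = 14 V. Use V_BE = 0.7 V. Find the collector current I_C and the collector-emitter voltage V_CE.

I_C ≈ 2.4 mA, V_CE ≈ 2.6 V

Base loop: V_CC = I_B·R_B + V_BE, so I_B = (14 − 0.7)/820 kΩ = 0.0162 mA.
In the active region I_C = β·I_B = 150 × 0.0162 = 2.43 mA.
Collector loop: V_CE = V_CC − I_C·R_C = 14 − 2.43×4.7 = 2.57 V.
Since V_CE = 2.57 V > V_CE(sat) ≈ 0.2 V, the transistor is in the active region as assumed.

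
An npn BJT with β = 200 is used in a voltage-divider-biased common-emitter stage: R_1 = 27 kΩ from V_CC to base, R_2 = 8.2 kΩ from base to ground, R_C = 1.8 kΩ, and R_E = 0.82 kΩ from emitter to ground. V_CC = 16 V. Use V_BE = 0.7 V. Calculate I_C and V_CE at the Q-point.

I_C ≈ 3.5 mA, V_CE ≈ 6.7 V

Thevenize the base divider: V_Th = V_CC·R_2/(R_1+R_2) = 16×8.2/35.2 = 3.73 V, R_Th = R_1‖R_2 = 6.29 kΩ.
Base-emitter loop: V_Th = I_B·R_Th + V_BE + (β+1)I_B·R_E, so I_B = (3.73 − 0.7) / (6.29 + 201×0.82) = 0.0177 mA.
I_C = β·I_B = 200×0.0177 = 3.54 mA, and I_E = (β+1)I_B = 3.56 mA.
V_CE = V_CC − I_C·R_C − I_E·R_E = 16 − 3.54×1.8 − 3.56×0.82 = 6.71 V.
V_CE = 6.71 V > 0.2 V confirms active-region operation.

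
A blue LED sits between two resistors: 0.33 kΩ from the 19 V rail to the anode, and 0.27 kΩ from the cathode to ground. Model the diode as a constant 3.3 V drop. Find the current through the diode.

I ≈ 26 mA

The two resistors are in series with the diode, so KVL gives 19 = I·0.33 + 3.3 + I·0.27.
I = (19 − 3.3) / (0.33 + 0.27) kΩ = 15.7 / 0.6 = 26.2 mA.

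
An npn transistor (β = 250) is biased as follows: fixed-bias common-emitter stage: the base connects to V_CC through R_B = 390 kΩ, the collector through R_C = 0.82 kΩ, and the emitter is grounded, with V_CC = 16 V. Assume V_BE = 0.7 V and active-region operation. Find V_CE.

Base loop: V_CC = I_B·R_B + V_BE, so I_B = (16 − 0.7)/390 kΩ = 0.0392 mA.
In the active region I_C = β·I_B = 250 × 0.0392 = 9.81 mA.
Collector loop: V_CE = V_CC − I_C·R_C = 16 − 9.81×0.82 = 7.96 V.
Since V_CE = 7.96 V > V_CE(sat) ≈ 0.2 V, the transistor is in the active region as assumed.

V_CE ≈ 8 V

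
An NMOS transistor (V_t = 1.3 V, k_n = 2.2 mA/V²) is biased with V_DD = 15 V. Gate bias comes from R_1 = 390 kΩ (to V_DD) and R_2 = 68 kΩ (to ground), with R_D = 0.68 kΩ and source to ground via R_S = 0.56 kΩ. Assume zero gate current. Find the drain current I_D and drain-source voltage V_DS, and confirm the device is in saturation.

I_D ≈ 0.48 mA, V_DS ≈ 14 V

V_G = V_DD·R_2/(R_1+R_2) = 15×68/458 = 2.23 V.
Assume saturation: I_D = (k_n/2)(V_GS − V_t)² with V_GS = V_G − I_D·R_S = 2.23 − 0.56·I_D.
Substituting gives 0.345·I_D² − 2.14·I_D + 0.945 = 0, with roots I_D = 0.478 or 5.73 mA.
The root I_D = 5.73 mA gives V_GS = -0.983 V ≤ V_t, so take I_D = 0.478 mA.
Then V_GS = 1.96 V and V_DS = V_DD − I_D(R_D+R_S) = 15 − 0.478×1.24 = 14.4 V.
Saturation requires V_DS ≥ V_GS − V_t = 0.659 V; 14.4 ≥ 0.659 ✓.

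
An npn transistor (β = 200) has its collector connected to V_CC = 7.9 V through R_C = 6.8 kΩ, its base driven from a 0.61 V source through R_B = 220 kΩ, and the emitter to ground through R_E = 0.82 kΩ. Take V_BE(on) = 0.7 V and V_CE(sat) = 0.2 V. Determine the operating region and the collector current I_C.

cutoff; I_C ≈ 0

V_BB = 0.61 V ≤ V_BE(on) = 0.7 V, so the base-emitter junction is not forward biased.
The transistor is in cutoff: I_B = I_C = 0.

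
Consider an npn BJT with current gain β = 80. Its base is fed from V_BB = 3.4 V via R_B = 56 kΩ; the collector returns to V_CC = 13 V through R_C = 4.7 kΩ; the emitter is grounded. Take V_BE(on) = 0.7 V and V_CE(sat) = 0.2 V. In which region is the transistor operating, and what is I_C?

saturation; I_C ≈ 2.7 mA

Assume active: I_B = (3.4 − 0.7)/56 = 0.0482 mA, giving I_C = β·I_B = 3.86 mA.
But then V_CE = 13 − 3.86×4.7 = -5.13 V < V_CE(sat) = 0.2 V — impossible in the active region.
So the transistor is saturated. With V_CE = 0.2 V, I_C = (V_CC − 0.2)/R_C = 12.8/4.7 = 2.72 mA.
Check: β·I_B = 3.86 mA > I_C = 2.72 mA, confirming saturation.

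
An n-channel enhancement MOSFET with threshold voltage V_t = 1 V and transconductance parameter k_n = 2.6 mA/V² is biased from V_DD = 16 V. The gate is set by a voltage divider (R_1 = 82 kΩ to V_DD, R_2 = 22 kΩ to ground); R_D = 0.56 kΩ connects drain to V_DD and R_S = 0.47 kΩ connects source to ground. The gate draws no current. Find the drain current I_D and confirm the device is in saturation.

V_G = V_DD·R_2/(R_1+R_2) = 16×22/104 = 3.38 V.
Assume saturation: I_D = (k_n/2)(V_GS − V_t)² with V_GS = V_G − I_D·R_S = 3.38 − 0.47·I_D.
Substituting gives 0.287·I_D² − 3.91·I_D + 7.39 = 0, with roots I_D = 2.27 or 11.4 mA.
The root I_D = 11.4 mA gives V_GS = -1.96 V ≤ V_t, so take I_D = 2.27 mA.
Then V_GS = 2.32 V and V_DS = V_DD − I_D(R_D+R_S) = 16 − 2.27×1.03 = 13.7 V.
Saturation requires V_DS ≥ V_GS − V_t = 1.32 V; 13.7 ≥ 1.32 ✓.

I_D ≈ 2.3 mA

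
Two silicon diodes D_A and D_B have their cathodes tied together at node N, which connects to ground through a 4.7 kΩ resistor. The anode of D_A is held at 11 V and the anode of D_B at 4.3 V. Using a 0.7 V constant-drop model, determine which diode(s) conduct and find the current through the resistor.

Assume both conduct. Then node N would need to be at both 11−0.7 = 10.3 V and 4.3−0.7 = 3.6 V, which is impossible.
Assume only D_A conducts: V_N = 11 − 0.7 = 10.3 V, so I_R = 10.3/4.7 = 2.19 mA.
Check D_B: its anode-to-cathode voltage is 4.3 − 10.3 = -6 V < 0.7 V, so it is off. The assumption is consistent.

Only D_A conducts; I_R ≈ 2.2 mA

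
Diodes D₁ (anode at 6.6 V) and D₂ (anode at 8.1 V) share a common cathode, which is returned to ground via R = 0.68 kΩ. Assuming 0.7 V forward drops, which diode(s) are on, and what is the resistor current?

Assume both conduct. Then node N would need to be at both 6.6−0.7 = 5.9 V and 8.1−0.7 = 7.4 V, which is impossible.
Assume only D₂ conducts: V_N = 8.1 − 0.7 = 7.4 V, so I_R = 7.4/0.68 = 10.9 mA.
Check D₁: its anode-to-cathode voltage is 6.6 − 7.4 = -0.8 V < 0.7 V, so it is off. The assumption is consistent.

Only D₂ conducts; I_R ≈ 11 mA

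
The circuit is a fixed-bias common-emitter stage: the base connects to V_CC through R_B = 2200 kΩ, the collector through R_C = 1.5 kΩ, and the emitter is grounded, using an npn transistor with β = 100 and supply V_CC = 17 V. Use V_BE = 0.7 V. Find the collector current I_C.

I_C ≈ 0.74 mA

Base loop: V_CC = I_B·R_B + V_BE, so I_B = (17 − 0.7)/2200 kΩ = 0.00741 mA.
In the active region I_C = β·I_B = 100 × 0.00741 = 0.741 mA.
Collector loop: V_CE = V_CC − I_C·R_C = 17 − 0.741×1.5 = 15.9 V.
Since V_CE = 15.9 V > V_CE(sat) ≈ 0.2 V, the transistor is in the active region as assumed.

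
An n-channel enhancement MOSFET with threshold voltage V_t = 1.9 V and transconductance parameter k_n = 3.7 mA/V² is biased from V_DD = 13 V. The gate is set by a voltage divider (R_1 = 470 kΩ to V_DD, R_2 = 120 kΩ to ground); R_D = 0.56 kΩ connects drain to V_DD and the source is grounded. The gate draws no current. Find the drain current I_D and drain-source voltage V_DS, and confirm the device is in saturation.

V_G = V_DD·R_2/(R_1+R_2) = 13×120/590 = 2.64 V. With the source grounded, V_GS = V_G = 2.64 V.
Assume saturation: I_D = (k_n/2)(V_GS − V_t)² = (3.7/2)×(2.64 − 1.9)² = 1.85×0.744² = 1.02 mA.
V_DS = V_DD − I_D·R_D = 13 − 1.02×0.56 = 12.4 V.
Saturation requires V_DS ≥ V_GS − V_t = 0.744 V; 12.4 ≥ 0.744 ✓.

I_D ≈ 1 mA, V_DS ≈ 12 V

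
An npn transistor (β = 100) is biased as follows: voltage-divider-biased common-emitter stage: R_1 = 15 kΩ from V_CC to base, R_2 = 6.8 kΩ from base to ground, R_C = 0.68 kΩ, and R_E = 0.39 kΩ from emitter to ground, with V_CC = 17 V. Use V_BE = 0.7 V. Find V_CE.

Thevenize the base divider: V_Th = V_CC·R_2/(R_1+R_2) = 17×6.8/21.8 = 5.3 V, R_Th = R_1‖R_2 = 4.68 kΩ.
Base-emitter loop: V_Th = I_B·R_Th + V_BE + (β+1)I_B·R_E, so I_B = (5.3 − 0.7) / (4.68 + 101×0.39) = 0.104 mA.
I_C = β·I_B = 100×0.104 = 10.4 mA, and I_E = (β+1)I_B = 10.5 mA.
V_CE = V_CC − I_C·R_C − I_E·R_E = 17 − 10.4×0.68 − 10.5×0.39 = 5.78 V.
V_CE = 5.78 V > 0.2 V confirms active-region operation.

V_CE ≈ 5.8 V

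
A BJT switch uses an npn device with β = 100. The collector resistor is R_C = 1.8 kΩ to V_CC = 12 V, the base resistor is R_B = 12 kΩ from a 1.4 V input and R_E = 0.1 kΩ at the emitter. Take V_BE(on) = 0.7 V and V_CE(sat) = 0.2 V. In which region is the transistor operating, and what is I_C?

Assume active. Base-emitter loop: I_B = (V_BB − V_BE)/(R_B + (β+1)R_E) = (1.4 − 0.7)/(12 + 101×0.1) = 0.0317 mA.
I_C = β·I_B = 100×0.0317 = 3.17 mA.
V_CE = V_CC − I_C·R_C − I_E·R_E = 12 − 3.17×1.8 − 3.2×0.1 = 5.98 V > V_CE(sat), so the active-region assumption holds.

active; I_C ≈ 3.2 mA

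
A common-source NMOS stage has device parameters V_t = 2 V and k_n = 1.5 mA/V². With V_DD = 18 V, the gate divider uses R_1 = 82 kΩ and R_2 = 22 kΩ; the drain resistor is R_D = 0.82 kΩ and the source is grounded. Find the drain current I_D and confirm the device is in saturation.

I_D ≈ 2.5 mA

V_G = V_DD·R_2/(R_1+R_2) = 18×22/104 = 3.81 V. With the source grounded, V_GS = V_G = 3.81 V.
Assume saturation: I_D = (k_n/2)(V_GS − V_t)² = (1.5/2)×(3.81 − 2)² = 0.75×1.81² = 2.45 mA.
V_DS = V_DD − I_D·R_D = 18 − 2.45×0.82 = 16 V.
Saturation requires V_DS ≥ V_GS − V_t = 1.81 V; 16 ≥ 1.81 ✓.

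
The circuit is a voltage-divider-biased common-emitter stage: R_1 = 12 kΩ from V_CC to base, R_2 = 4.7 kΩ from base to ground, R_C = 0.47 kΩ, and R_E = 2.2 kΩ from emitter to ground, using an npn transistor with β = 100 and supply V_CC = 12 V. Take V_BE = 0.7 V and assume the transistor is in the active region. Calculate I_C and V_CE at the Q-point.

Thevenize the base divider: V_Th = V_CC·R_2/(R_1+R_2) = 12×4.7/16.7 = 3.38 V, R_Th = R_1‖R_2 = 3.38 kΩ.
Base-emitter loop: V_Th = I_B·R_Th + V_BE + (β+1)I_B·R_E, so I_B = (3.38 − 0.7) / (3.38 + 101×2.2) = 0.0119 mA.
I_C = β·I_B = 100×0.0119 = 1.19 mA, and I_E = (β+1)I_B = 1.2 mA.
V_CE = V_CC − I_C·R_C − I_E·R_E = 12 − 1.19×0.47 − 1.2×2.2 = 8.81 V.
V_CE = 8.81 V > 0.2 V confirms active-region operation.

I_C ≈ 1.2 mA, V_CE ≈ 8.8 V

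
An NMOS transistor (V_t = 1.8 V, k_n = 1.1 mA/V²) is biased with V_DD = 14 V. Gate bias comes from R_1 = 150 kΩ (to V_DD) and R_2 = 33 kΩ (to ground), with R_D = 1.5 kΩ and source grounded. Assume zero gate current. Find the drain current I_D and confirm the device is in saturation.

V_G = V_DD·R_2/(R_1+R_2) = 14×33/183 = 2.52 V. With the source grounded, V_GS = V_G = 2.52 V.
Assume saturation: I_D = (k_n/2)(V_GS − V_t)² = (1.1/2)×(2.52 − 1.8)² = 0.55×0.725² = 0.289 mA.
V_DS = V_DD − I_D·R_D = 14 − 0.289×1.5 = 13.6 V.
Saturation requires V_DS ≥ V_GS − V_t = 0.725 V; 13.6 ≥ 0.725 ✓.

I_D ≈ 0.29 mA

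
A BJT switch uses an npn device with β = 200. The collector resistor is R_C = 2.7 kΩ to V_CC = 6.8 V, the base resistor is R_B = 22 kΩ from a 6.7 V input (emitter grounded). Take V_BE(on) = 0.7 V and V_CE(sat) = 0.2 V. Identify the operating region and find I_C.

Assume active: I_B = (6.7 − 0.7)/22 = 0.273 mA, giving I_C = β·I_B = 54.5 mA.
But then V_CE = 6.8 − 54.5×2.7 = -140 V < V_CE(sat) = 0.2 V — impossible in the active region.
So the transistor is saturated. With V_CE = 0.2 V, I_C = (V_CC − 0.2)/R_C = 6.6/2.7 = 2.44 mA.
Check: β·I_B = 54.5 mA > I_C = 2.44 mA, confirming saturation.

saturation; I_C ≈ 2.4 mA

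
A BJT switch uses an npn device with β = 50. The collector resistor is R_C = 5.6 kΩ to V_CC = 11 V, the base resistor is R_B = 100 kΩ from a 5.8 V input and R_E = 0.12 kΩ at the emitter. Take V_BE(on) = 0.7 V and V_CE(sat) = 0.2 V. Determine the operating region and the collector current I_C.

saturation; I_C ≈ 1.9 mA

Assume active: I_B = (5.8 − 0.7)/(100 + 51×0.12) = 0.0481 mA, I_C = β·I_B = 2.4 mA.
Then V_CE = 11 − 2.4×5.6 − 2.45×0.12 = -2.75 V < 0.2 V — the active assumption fails.
Re-solve with V_CE = 0.2 V. KCL at the emitter: V_E/R_E = (V_BB−0.7−V_E)/R_B + (V_CC−0.2−V_E)/R_C, giving V_E = 0.232 V.
I_C = (V_CC − 0.2 − V_E)/R_C = (10.8 − 0.232)/5.6 = 1.89 mA.
Check: I_B = (5.1 − 0.232)/100 = 0.0487 mA, and β·I_B = 2.43 mA > I_C, confirming saturation.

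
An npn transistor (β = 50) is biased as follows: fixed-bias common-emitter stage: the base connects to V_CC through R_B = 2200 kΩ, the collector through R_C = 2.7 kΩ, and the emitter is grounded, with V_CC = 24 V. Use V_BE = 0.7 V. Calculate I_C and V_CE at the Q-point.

I_C ≈ 0.53 mA, V_CE ≈ 23 V

Base loop: V_CC = I_B·R_B + V_BE, so I_B = (24 − 0.7)/2200 kΩ = 0.0106 mA.
In the active region I_C = β·I_B = 50 × 0.0106 = 0.53 mA.
Collector loop: V_CE = V_CC − I_C·R_C = 24 − 0.53×2.7 = 22.6 V.
Since V_CE = 22.6 V > V_CE(sat) ≈ 0.2 V, the transistor is in the active region as assumed.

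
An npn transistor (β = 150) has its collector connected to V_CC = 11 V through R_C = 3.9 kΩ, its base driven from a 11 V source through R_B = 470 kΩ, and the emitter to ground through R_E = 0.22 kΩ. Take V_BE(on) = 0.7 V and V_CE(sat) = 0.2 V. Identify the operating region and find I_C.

saturation; I_C ≈ 2.6 mA

Assume active: I_B = (11 − 0.7)/(470 + 151×0.22) = 0.0205 mA, I_C = β·I_B = 3.07 mA.
Then V_CE = 11 − 3.07×3.9 − 3.09×0.22 = -1.65 V < 0.2 V — the active assumption fails.
Re-solve with V_CE = 0.2 V. KCL at the emitter: V_E/R_E = (V_BB−0.7−V_E)/R_B + (V_CC−0.2−V_E)/R_C, giving V_E = 0.581 V.
I_C = (V_CC − 0.2 − V_E)/R_C = (10.8 − 0.581)/3.9 = 2.62 mA.
Check: I_B = (10.3 − 0.581)/470 = 0.0207 mA, and β·I_B = 3.1 mA > I_C, confirming saturation.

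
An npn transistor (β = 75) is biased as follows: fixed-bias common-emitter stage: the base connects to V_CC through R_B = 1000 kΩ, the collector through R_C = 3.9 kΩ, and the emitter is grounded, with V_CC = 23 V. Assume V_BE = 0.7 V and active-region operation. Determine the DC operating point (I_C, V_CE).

I_C ≈ 1.7 mA, V_CE ≈ 16 V

Base loop: V_CC = I_B·R_B + V_BE, so I_B = (23 − 0.7)/1000 kΩ = 0.0223 mA.
In the active region I_C = β·I_B = 75 × 0.0223 = 1.67 mA.
Collector loop: V_CE = V_CC − I_C·R_C = 23 − 1.67×3.9 = 16.5 V.
Since V_CE = 16.5 V > V_CE(sat) ≈ 0.2 V, the transistor is in the active region as assumed.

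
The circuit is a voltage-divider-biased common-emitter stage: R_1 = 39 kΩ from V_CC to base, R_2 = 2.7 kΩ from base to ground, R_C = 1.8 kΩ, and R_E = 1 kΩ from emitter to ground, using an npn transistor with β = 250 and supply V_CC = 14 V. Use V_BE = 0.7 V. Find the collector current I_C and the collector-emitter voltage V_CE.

Thevenize the base divider: V_Th = V_CC·R_2/(R_1+R_2) = 14×2.7/41.7 = 0.906 V, R_Th = R_1‖R_2 = 2.53 kΩ.
Base-emitter loop: V_Th = I_B·R_Th + V_BE + (β+1)I_B·R_E, so I_B = (0.906 − 0.7) / (2.53 + 251×1) = 0.000814 mA.
I_C = β·I_B = 250×0.000814 = 0.204 mA, and I_E = (β+1)I_B = 0.204 mA.
V_CE = V_CC − I_C·R_C − I_E·R_E = 14 − 0.204×1.8 − 0.204×1 = 13.4 V.
V_CE = 13.4 V > 0.2 V confirms active-region operation.

I_C ≈ 0.2 mA, V_CE ≈ 13 V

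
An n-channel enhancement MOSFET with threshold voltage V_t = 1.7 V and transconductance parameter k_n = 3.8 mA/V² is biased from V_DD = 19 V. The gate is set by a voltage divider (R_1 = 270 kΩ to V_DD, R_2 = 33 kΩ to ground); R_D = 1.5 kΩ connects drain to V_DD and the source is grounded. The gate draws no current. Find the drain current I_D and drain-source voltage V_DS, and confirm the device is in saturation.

V_G = V_DD·R_2/(R_1+R_2) = 19×33/303 = 2.07 V. With the source grounded, V_GS = V_G = 2.07 V.
Assume saturation: I_D = (k_n/2)(V_GS − V_t)² = (3.8/2)×(2.07 − 1.7)² = 1.9×0.369² = 0.259 mA.
V_DS = V_DD − I_D·R_D = 19 − 0.259×1.5 = 18.6 V.
Saturation requires V_DS ≥ V_GS − V_t = 0.369 V; 18.6 ≥ 0.369 ✓.

I_D ≈ 0.26 mA, V_DS ≈ 19 V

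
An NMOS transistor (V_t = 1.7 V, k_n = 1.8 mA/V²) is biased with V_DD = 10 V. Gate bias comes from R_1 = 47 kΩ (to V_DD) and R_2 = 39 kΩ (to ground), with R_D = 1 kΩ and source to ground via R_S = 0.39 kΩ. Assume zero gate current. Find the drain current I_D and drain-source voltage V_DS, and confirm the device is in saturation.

V_G = V_DD·R_2/(R_1+R_2) = 10×39/86 = 4.53 V.
Assume saturation: I_D = (k_n/2)(V_GS − V_t)² with V_GS = V_G − I_D·R_S = 4.53 − 0.39·I_D.
Substituting gives 0.137·I_D² − 2.99·I_D + 7.23 = 0, with roots I_D = 2.77 or 19.1 mA.
The root I_D = 19.1 mA gives V_GS = -2.9 V ≤ V_t, so take I_D = 2.77 mA.
Then V_GS = 3.45 V and V_DS = V_DD − I_D(R_D+R_S) = 10 − 2.77×1.39 = 6.15 V.
Saturation requires V_DS ≥ V_GS − V_t = 1.75 V; 6.15 ≥ 1.75 ✓.

I_D ≈ 2.8 mA, V_DS ≈ 6.1 V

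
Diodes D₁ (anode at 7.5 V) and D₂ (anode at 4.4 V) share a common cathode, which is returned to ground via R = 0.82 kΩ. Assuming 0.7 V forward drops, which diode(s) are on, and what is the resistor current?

Only D₁ conducts; I_R ≈ 8.3 mA

Assume both conduct. Then node N would need to be at both 7.5−0.7 = 6.8 V and 4.4−0.7 = 3.7 V, which is impossible.
Assume only D₁ conducts: V_N = 7.5 − 0.7 = 6.8 V, so I_R = 6.8/0.82 = 8.29 mA.
Check D₂: its anode-to-cathode voltage is 4.4 − 6.8 = -2.4 V < 0.7 V, so it is off. The assumption is consistent.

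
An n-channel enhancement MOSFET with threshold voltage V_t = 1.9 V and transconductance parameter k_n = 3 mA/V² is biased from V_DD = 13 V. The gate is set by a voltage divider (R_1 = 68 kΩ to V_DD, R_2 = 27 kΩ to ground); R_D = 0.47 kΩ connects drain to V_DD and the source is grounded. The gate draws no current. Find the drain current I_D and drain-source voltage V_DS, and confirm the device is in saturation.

V_G = V_DD·R_2/(R_1+R_2) = 13×27/95 = 3.69 V. With the source grounded, V_GS = V_G = 3.69 V.
Assume saturation: I_D = (k_n/2)(V_GS − V_t)² = (3/2)×(3.69 − 1.9)² = 1.5×1.79² = 4.83 mA.
V_DS = V_DD − I_D·R_D = 13 − 4.83×0.47 = 10.7 V.
Saturation requires V_DS ≥ V_GS − V_t = 1.79 V; 10.7 ≥ 1.79 ✓.

I_D ≈ 4.8 mA, V_DS ≈ 11 V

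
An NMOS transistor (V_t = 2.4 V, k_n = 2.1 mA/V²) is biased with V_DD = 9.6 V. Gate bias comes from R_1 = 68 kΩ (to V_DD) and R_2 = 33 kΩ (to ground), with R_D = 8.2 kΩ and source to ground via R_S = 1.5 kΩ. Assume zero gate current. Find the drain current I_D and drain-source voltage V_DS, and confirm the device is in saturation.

V_G = V_DD·R_2/(R_1+R_2) = 9.6×33/101 = 3.14 V.
Assume saturation: I_D = (k_n/2)(V_GS − V_t)² with V_GS = V_G − I_D·R_S = 3.14 − 1.5·I_D.
Substituting gives 2.36·I_D² − 3.32·I_D + 0.57 = 0, with roots I_D = 0.2 or 1.21 mA.
The root I_D = 1.21 mA gives V_GS = 1.33 V ≤ V_t, so take I_D = 0.2 mA.
Then V_GS = 2.84 V and V_DS = V_DD − I_D(R_D+R_S) = 9.6 − 0.2×9.7 = 7.66 V.
Saturation requires V_DS ≥ V_GS − V_t = 0.437 V; 7.66 ≥ 0.437 ✓.

I_D ≈ 0.2 mA, V_DS ≈ 7.7 V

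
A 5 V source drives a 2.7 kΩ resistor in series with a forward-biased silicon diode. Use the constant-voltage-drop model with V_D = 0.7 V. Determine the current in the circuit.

KVL around the loop: 5 = V_D + I·R = 0.7 + I × 2.7 kΩ.
So I = (5 − 0.7) / 2.7 kΩ = 4.3 / 2.7 = 1.59 mA.

I ≈ 1.6 mA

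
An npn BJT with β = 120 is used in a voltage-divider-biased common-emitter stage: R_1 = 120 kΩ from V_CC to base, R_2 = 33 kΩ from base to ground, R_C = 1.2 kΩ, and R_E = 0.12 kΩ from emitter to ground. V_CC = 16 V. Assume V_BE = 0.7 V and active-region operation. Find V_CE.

V_CE ≈ 5.2 V

Thevenize the base divider: V_Th = V_CC·R_2/(R_1+R_2) = 16×33/153 = 3.45 V, R_Th = R_1‖R_2 = 25.9 kΩ.
Base-emitter loop: V_Th = I_B·R_Th + V_BE + (β+1)I_B·R_E, so I_B = (3.45 − 0.7) / (25.9 + 121×0.12) = 0.0681 mA.
I_C = β·I_B = 120×0.0681 = 8.17 mA, and I_E = (β+1)I_B = 8.24 mA.
V_CE = V_CC − I_C·R_C − I_E·R_E = 16 − 8.17×1.2 − 8.24×0.12 = 5.21 V.
V_CE = 5.21 V > 0.2 V confirms active-region operation.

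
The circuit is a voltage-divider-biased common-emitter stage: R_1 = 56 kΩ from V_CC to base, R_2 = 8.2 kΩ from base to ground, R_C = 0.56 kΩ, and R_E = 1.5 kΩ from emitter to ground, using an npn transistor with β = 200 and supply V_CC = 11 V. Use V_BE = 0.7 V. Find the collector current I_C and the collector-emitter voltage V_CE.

I_C ≈ 0.46 mA, V_CE ≈ 10 V

Thevenize the base divider: V_Th = V_CC·R_2/(R_1+R_2) = 11×8.2/64.2 = 1.4 V, R_Th = R_1‖R_2 = 7.15 kΩ.
Base-emitter loop: V_Th = I_B·R_Th + V_BE + (β+1)I_B·R_E, so I_B = (1.4 − 0.7) / (7.15 + 201×1.5) = 0.00228 mA.
I_C = β·I_B = 200×0.00228 = 0.457 mA, and I_E = (β+1)I_B = 0.459 mA.
V_CE = V_CC − I_C·R_C − I_E·R_E = 11 − 0.457×0.56 − 0.459×1.5 = 10.1 V.
V_CE = 10.1 V > 0.2 V confirms active-region operation.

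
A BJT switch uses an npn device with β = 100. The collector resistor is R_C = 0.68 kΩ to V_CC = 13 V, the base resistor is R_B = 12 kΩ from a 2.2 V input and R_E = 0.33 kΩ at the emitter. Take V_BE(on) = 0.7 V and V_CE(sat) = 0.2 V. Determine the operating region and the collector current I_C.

Assume active. Base-emitter loop: I_B = (V_BB − V_BE)/(R_B + (β+1)R_E) = (2.2 − 0.7)/(12 + 101×0.33) = 0.0331 mA.
I_C = β·I_B = 100×0.0331 = 3.31 mA.
V_CE = V_CC − I_C·R_C − I_E·R_E = 13 − 3.31×0.68 − 3.34×0.33 = 9.65 V > V_CE(sat), so the active-region assumption holds.

active; I_C ≈ 3.3 mA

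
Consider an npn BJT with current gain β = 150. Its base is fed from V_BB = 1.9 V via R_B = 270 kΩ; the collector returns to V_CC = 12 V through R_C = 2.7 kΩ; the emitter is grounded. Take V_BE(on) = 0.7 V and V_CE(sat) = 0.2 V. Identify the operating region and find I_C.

Assume active. Base-emitter loop: I_B = (V_BB − V_BE)/R_B = (1.9 − 0.7)/270 = 0.00444 mA.
I_C = β·I_B = 150×0.00444 = 0.667 mA.
V_CE = V_CC − I_C·R_C = 12 − 0.667×2.7 = 10.2 V > V_CE(sat), so the active-region assumption holds.

active; I_C ≈ 0.67 mA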